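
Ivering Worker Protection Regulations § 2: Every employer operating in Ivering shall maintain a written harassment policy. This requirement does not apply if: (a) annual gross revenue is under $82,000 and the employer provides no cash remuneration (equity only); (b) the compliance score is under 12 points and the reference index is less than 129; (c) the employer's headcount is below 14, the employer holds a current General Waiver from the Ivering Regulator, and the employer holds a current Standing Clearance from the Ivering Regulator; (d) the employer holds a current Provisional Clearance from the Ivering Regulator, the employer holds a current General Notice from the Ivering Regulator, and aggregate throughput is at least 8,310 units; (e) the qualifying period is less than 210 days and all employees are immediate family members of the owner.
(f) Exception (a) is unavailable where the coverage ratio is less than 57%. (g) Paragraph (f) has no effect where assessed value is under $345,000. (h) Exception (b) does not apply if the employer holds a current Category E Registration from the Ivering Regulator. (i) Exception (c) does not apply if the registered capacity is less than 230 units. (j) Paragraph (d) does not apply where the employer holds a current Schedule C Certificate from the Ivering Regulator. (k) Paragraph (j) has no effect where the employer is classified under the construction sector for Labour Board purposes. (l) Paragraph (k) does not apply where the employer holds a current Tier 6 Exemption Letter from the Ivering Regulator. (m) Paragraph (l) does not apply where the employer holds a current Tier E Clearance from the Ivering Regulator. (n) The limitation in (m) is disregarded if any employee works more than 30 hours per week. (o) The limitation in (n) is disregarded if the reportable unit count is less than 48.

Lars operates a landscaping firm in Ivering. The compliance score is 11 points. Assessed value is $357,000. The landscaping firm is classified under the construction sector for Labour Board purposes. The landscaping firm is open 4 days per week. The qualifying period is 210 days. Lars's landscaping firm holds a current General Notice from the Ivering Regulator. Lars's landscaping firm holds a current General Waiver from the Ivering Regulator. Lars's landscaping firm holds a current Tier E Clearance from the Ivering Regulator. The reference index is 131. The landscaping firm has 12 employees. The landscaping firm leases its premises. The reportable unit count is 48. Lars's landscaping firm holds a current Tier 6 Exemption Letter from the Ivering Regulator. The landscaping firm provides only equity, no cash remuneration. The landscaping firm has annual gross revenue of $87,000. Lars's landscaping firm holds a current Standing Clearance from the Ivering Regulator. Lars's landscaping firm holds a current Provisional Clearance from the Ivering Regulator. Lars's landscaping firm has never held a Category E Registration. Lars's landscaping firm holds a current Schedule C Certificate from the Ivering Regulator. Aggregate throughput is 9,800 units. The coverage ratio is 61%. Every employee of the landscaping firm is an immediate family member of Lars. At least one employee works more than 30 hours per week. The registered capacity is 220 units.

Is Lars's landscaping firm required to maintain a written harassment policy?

Yes — Lars's landscaping firm must maintain a written harassment policy.

Exception (a) requires that annual gross revenue is under $82,000; but annual gross revenue is $87,000, not under $82,000, so (a) is unavailable.
Exception (b) requires that the reference index is less than 129; but the reference index is 131, not less than 129, so (b) is unavailable.
Exception (c): the employer's headcount is 12, below the 14 limit; a current General Waiver is held; a current Standing Clearance is held — every condition holds. But applying paragraph (i): (i) operates — the registered capacity is 220 units, less than the 230 units limit. So (c) is unavailable.
Exception (d)'s conditions are all satisfied: a current Provisional Clearance is held; a current General Notice is held; aggregate throughput is 9,800 units, meeting the 8,310 units threshold. But applying paragraphs (j)–(o): (j) operates — a current Schedule C Certificate is held. (k) operates (the landscaping firm is classified under the construction sector), but is displaced by (l): (l) operates against (k): a current Tier 6 Exemption Letter is held. (m) would limit (l) — a current Tier E Clearance is held — but (n) sets (m) aside: (n) is triggered — at least one employee exceeds 30 hours/week. (o), which would lift (n), is not engaged — the reportable unit count is 48, not less than 48. (d) is therefore removed.
Exception (e) fails — the qualifying period is 210 days, not less than 210 days.
No exception is made out. Lars's landscaping firm falls within the general rule.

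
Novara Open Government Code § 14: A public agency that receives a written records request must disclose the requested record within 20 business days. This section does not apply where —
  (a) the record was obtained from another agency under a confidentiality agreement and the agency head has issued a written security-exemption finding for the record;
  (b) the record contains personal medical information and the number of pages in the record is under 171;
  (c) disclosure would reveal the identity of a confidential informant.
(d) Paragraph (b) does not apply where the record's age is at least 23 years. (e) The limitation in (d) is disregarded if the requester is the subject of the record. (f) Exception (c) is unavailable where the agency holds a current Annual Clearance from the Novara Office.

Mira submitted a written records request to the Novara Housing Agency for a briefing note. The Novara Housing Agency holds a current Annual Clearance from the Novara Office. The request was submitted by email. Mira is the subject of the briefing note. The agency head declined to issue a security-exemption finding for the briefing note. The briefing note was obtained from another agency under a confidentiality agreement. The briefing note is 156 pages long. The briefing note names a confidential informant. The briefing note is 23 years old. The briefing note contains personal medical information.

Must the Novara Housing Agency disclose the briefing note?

Exception (a) requires that the agency head has issued a written security-exemption finding for the record; but the agency head declined to issue a security-exemption finding, so (a) is unavailable.
Exception (b)'s conditions are all satisfied: the briefing note contains personal medical information; the number of pages in the record is 156, under the 171 limit. Under paragraphs (d)–(e): (d) would limit (b) — the record's age is 23 years, meeting the 23 years threshold — but (e) sets (d) aside: (e) is engaged — Mira is the subject of the briefing note. So (b) applies.
Exception (c): the briefing note names a confidential informant — every condition holds. However, paragraph (f) must be considered: (f) applies — a current Annual Clearance is held. Exception (c) does not apply.

No — exception (b) applies; the Novara Housing Agency is not required to disclose the briefing note.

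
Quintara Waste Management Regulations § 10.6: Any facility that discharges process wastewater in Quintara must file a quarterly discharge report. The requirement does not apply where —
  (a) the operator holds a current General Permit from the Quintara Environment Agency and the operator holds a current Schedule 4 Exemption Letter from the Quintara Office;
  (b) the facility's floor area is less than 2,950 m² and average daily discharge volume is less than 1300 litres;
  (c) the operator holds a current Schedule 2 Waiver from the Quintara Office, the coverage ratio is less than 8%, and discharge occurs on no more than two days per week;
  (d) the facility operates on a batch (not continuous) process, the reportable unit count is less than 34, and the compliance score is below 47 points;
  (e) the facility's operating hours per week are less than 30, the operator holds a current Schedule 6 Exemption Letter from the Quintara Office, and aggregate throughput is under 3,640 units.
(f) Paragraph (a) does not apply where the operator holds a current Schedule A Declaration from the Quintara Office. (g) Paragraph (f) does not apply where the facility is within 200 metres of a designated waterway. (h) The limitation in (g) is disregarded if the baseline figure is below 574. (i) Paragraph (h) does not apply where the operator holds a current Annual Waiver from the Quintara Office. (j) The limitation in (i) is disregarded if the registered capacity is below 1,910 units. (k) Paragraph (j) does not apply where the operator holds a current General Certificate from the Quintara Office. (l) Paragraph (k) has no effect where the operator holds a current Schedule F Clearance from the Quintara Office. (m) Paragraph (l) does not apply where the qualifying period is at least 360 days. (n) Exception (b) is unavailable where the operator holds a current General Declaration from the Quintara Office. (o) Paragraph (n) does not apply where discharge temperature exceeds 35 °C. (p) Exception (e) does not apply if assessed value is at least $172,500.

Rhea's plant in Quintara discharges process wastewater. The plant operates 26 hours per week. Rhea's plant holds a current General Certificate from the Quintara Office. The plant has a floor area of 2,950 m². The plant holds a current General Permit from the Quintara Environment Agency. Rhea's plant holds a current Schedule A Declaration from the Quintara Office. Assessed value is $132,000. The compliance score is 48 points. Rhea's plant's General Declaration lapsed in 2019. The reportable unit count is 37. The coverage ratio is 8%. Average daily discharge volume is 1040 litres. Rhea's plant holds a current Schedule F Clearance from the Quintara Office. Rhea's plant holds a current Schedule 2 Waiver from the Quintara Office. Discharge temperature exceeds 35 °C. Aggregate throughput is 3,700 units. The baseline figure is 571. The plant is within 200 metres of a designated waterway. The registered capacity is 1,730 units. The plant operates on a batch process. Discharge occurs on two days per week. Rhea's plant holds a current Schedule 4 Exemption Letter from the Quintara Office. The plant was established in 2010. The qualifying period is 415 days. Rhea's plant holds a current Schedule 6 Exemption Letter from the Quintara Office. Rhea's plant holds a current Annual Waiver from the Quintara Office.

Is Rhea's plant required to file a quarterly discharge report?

Exception (a): a current General Permit is held; a current Schedule 4 Exemption Letter is held — every condition holds. Applying paragraphs (f)–(m): (f) would limit (a) — a current Schedule A Declaration is held — but (g) sets (f) aside: (g) operates against (f): the plant is within 200 m of a designated waterway. (h) is engaged (the baseline figure is 571, below the 574 limit), but is set aside by (i): (i) operates against (h): a current Annual Waiver is held. (j) is engaged (the registered capacity is 1,730 units, below the 1,910 units limit), but is displaced by (k): (k) operates against (j): a current General Certificate is held. (l) is triggered (a current Schedule F Clearance is held), but yields to (m): (m) operates against (l): the qualifying period is 415 days, meeting the 360 days threshold. (a) remains available.
Exception (b) does not apply: the facility's floor area is 2,950 m², not less than 2,950 m².
Exception (c) does not apply: the coverage ratio is 8%, not less than 8%.
Exception (d) requires that the reportable unit count is less than 34; but the reportable unit count is 37, not less than 34, so (d) is unavailable.
Exception (e) does not apply: aggregate throughput is 3,700 units, not under 3,640 units.

No — exception (a) applies; Rhea's plant is not required to file a quarterly discharge report.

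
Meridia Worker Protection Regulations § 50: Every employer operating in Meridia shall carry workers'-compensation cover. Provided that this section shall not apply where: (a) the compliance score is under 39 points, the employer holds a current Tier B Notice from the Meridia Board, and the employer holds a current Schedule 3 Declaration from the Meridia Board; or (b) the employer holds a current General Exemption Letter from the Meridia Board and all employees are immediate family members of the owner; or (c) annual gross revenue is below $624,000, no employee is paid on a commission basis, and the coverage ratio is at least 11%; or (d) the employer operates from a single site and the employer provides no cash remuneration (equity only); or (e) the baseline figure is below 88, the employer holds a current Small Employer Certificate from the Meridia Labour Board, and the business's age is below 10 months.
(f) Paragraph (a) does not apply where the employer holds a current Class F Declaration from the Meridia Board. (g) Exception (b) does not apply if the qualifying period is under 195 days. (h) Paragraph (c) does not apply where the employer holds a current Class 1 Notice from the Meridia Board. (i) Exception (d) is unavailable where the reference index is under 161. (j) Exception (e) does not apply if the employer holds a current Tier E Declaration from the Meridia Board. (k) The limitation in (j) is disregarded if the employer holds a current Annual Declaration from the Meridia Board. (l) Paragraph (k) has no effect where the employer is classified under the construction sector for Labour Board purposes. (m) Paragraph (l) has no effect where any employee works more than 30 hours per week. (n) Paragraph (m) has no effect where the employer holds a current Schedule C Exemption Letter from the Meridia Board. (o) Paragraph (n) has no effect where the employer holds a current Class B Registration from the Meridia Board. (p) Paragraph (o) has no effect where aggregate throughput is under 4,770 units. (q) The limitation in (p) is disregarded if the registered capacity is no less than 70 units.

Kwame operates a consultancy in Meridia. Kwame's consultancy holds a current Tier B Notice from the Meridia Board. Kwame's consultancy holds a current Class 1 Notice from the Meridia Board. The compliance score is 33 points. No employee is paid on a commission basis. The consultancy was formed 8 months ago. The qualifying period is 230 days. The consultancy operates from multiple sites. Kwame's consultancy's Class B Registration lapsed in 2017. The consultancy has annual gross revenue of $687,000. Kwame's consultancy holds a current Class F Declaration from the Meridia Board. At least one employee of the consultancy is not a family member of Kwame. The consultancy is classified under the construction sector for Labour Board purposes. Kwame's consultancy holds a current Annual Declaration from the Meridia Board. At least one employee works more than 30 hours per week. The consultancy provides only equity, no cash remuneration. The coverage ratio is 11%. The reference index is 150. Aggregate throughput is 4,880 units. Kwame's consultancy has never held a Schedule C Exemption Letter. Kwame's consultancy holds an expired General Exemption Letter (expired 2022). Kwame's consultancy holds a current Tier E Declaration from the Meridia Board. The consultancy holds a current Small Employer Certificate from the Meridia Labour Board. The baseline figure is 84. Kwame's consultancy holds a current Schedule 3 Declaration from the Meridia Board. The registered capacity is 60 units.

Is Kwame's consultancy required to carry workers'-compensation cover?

Exception (a)'s conditions are all satisfied: the compliance score is 33 points, under the 39 points limit; a current Tier B Notice is held; a current Schedule 3 Declaration is held. But applying paragraph (f): (f) applies — a current Class F Declaration is held. Exception (a) does not apply.
Exception (b) fails — no current General Exemption Letter is held.
Exception (c) does not apply: annual gross revenue is $687,000, not below $624,000.
Exception (d) requires that the employer operates from a single site; but the employer operates from multiple sites, so (d) is unavailable.
Exception (e): the baseline figure is 84, below the 88 limit; a current Small Employer Certificate is held; the business's age is 8 months, below the 10 months limit — every condition holds. As to paragraphs (j)–(q): (j) applies (a current Tier E Declaration is held), but is set aside by (k): (k) applies — a current Annual Declaration is held. (l) would limit (k) — the consultancy is classified under the construction sector — but (m) sets (l) aside: (m) is engaged — at least one employee exceeds 30 hours/week. (n), which would lift (m), is not triggered — there is no Schedule C Exemption Letter in force. (e) remains available.

No — exception (e) applies; Kwame's consultancy is not required to carry workers'-compensation cover.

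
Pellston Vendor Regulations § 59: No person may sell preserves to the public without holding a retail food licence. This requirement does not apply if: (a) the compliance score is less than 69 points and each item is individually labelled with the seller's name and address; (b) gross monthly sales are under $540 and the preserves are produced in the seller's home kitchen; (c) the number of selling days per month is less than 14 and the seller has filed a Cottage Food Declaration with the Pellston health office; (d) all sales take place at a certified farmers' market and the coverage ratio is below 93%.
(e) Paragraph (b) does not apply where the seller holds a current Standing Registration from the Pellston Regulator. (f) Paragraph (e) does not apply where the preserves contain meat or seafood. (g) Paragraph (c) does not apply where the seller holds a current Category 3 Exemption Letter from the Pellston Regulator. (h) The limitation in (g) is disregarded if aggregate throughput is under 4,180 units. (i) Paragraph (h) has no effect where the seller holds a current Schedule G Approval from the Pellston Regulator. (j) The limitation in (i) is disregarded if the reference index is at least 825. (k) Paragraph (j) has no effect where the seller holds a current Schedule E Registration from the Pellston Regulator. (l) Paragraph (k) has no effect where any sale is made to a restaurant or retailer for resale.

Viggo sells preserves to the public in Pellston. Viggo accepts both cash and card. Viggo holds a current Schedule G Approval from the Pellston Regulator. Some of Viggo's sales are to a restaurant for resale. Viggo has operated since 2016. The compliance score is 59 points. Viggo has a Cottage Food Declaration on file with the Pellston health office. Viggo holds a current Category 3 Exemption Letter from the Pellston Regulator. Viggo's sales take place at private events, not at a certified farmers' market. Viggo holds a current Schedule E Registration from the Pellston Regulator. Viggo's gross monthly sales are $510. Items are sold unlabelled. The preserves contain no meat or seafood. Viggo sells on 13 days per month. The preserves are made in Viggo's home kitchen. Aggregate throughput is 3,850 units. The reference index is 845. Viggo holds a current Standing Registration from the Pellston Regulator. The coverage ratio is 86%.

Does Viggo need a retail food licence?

Exception (a) does not apply: items are sold unlabelled.
Exception (b): gross monthly sales are $510, under the $540 limit; the preserves are home-kitchen produced — every condition holds. But: (e) operates against (b): a current Standing Registration is held. (f) is inapplicable (the preserves contain no meat or seafood), so (e) stands. (b) is therefore removed.
Exception (c): the number of selling days per month is 13, less than the 14 limit; a Cottage Food Declaration is on file — every condition holds. Applying paragraphs (g)–(l): (g) is engaged (a current Category 3 Exemption Letter is held), but is set aside by (h): (h) operates — aggregate throughput is 3,850 units, under the 4,180 units limit. (i) is triggered (a current Schedule G Approval is held), but yields to (j): (j) is engaged — the reference index is 845, meeting the 825 threshold. (k) would limit (j) — a current Schedule E Registration is held — but (l) sets (k) aside: (l) is triggered — some sales are to a restaurant for resale. Exception (c) stands.
Exception (d) fails — sales are at private events, not a certified farmers' market.

No — exception (c) applies; Viggo is not required to hold a retail food licence.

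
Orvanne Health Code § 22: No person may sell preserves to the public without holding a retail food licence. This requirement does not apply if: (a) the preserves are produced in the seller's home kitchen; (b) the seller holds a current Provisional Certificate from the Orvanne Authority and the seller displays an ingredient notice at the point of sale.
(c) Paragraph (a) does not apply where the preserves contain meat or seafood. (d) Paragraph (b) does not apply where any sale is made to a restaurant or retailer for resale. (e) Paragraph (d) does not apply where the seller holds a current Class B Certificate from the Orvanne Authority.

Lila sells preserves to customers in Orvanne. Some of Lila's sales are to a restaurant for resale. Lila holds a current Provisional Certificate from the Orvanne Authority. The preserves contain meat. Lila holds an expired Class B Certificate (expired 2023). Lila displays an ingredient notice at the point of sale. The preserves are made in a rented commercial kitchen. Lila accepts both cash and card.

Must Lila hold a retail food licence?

Yes — Lila must hold a retail food licence.

Exception (a) fails — the preserves are made in a commercial kitchen, not a home kitchen.
All of (b)'s requirements are met (a current Provisional Certificate is held; an ingredient notice is displayed). However, paragraphs (d)–(e) must be considered: (d) operates against (b): some sales are to a restaurant for resale. (e), which would lift (d), is inapplicable — no current Class B Certificate is held. So (b) is unavailable.
Every exception is unavailable, so the rule governs.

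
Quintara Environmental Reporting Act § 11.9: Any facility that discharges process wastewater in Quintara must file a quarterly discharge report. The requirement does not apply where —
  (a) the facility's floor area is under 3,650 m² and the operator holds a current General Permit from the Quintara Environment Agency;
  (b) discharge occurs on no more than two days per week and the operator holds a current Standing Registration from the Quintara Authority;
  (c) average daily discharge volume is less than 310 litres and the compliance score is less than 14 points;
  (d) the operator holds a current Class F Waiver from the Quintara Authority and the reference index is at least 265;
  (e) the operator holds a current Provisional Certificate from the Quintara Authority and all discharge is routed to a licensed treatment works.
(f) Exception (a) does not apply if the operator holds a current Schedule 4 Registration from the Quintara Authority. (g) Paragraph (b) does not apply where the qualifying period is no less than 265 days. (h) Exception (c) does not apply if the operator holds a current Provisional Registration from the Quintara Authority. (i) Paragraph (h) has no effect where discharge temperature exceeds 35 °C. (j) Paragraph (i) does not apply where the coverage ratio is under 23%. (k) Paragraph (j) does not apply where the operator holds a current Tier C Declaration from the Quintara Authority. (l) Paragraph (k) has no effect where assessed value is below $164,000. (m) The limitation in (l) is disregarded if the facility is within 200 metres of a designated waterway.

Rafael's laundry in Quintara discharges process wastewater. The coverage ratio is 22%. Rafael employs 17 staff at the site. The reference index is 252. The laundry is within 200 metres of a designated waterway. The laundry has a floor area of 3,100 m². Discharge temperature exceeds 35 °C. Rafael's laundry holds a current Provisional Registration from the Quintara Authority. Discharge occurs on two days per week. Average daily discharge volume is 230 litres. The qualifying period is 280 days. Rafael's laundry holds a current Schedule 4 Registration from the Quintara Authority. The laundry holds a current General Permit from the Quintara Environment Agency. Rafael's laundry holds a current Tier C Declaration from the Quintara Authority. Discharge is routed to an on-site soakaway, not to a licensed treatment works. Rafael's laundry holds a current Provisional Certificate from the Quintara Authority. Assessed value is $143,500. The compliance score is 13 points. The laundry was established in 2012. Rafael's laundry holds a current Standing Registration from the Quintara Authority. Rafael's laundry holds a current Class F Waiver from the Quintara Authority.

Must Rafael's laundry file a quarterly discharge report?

No — exception (c) applies; Rafael's laundry is not required to file a quarterly discharge report.

Exception (a)'s conditions are all satisfied: the facility's floor area is 3,100 m², under the 3,650 m² limit; a current General Permit is held. But applying paragraph (f): (f) is triggered — a current Schedule 4 Registration is held. Exception (a) does not apply.
Exception (b): discharge occurs on no more than two days per week; a current Standing Registration is held — every condition holds. Turning to paragraph (g): (g) operates — the qualifying period is 280 days, meeting the 265 days threshold. So (b) is unavailable.
Exception (c) is satisfied on its face — average daily discharge volume is 230 litres, less than the 310 litres limit; the compliance score is 13 points, less than the 14 points limit. Under paragraphs (h)–(m): (h) applies (a current Provisional Registration is held), but is set aside by (i): (i) applies — discharge temperature exceeds 35 °C. (j) would limit (i) — the coverage ratio is 22%, under the 23% limit — but (k) sets (j) aside: (k) applies — a current Tier C Declaration is held. (l) operates (assessed value is $143,500, below the $164,000 limit), but is overridden by (m): (m) operates against (l): the laundry is within 200 m of a designated waterway. So (c) applies.
Exception (d) requires that the reference index is at least 265; but the reference index is 252, short of 265, so (d) is unavailable.
Exception (e) requires that all discharge is routed to a licensed treatment works; but discharge is not routed to a licensed treatment works, so (e) is unavailable.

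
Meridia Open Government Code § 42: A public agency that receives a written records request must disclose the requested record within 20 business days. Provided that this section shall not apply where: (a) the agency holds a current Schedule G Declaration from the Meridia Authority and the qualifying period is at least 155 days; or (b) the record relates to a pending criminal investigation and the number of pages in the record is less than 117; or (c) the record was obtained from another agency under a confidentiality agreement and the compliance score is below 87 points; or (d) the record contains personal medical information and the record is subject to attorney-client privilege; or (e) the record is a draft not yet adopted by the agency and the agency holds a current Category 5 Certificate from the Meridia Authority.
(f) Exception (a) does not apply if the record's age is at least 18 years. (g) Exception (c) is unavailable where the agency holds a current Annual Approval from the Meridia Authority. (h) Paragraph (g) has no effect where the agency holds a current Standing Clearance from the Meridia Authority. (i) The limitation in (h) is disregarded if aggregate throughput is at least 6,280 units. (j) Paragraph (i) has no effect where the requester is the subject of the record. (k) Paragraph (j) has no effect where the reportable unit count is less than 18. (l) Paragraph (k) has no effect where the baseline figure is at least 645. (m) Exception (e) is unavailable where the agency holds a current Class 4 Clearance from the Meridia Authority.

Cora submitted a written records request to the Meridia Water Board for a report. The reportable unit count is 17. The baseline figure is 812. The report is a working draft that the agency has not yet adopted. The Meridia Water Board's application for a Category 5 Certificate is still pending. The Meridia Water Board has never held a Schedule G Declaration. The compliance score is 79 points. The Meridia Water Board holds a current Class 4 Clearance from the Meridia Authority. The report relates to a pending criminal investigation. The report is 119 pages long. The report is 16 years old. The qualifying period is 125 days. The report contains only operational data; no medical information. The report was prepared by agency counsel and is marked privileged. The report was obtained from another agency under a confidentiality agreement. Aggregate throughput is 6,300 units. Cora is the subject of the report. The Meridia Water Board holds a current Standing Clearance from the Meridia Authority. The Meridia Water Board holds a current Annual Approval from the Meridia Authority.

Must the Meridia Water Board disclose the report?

Exception (a) fails — no current Schedule G Declaration is held.
Exception (b) does not apply: the number of pages in the record is 119, not less than 117.
Exception (c): the report was obtained under a confidentiality agreement; the compliance score is 79 points, below the 87 points limit — every condition holds. Applying paragraphs (g)–(l): (g) would limit (c) — a current Annual Approval is held — but (h) sets (g) aside: (h) operates against (g): a current Standing Clearance is held. (i) would limit (h) — aggregate throughput is 6,300 units, meeting the 6,280 units threshold — but (j) sets (i) aside: (j) is engaged — Cora is the subject of the report. (k) would limit (j) — the reportable unit count is 17, less than the 18 limit — but (l) sets (k) aside: (l) operates against (k): the baseline figure is 812, meeting the 645 threshold. Exception (c) stands.
Exception (d) requires that the record contains personal medical information; but the report contains only operational data, so (d) is unavailable.
Exception (e) fails — there is no Category 5 Certificate in force.

No — exception (c) applies; the Meridia Water Board is not required to disclose the report.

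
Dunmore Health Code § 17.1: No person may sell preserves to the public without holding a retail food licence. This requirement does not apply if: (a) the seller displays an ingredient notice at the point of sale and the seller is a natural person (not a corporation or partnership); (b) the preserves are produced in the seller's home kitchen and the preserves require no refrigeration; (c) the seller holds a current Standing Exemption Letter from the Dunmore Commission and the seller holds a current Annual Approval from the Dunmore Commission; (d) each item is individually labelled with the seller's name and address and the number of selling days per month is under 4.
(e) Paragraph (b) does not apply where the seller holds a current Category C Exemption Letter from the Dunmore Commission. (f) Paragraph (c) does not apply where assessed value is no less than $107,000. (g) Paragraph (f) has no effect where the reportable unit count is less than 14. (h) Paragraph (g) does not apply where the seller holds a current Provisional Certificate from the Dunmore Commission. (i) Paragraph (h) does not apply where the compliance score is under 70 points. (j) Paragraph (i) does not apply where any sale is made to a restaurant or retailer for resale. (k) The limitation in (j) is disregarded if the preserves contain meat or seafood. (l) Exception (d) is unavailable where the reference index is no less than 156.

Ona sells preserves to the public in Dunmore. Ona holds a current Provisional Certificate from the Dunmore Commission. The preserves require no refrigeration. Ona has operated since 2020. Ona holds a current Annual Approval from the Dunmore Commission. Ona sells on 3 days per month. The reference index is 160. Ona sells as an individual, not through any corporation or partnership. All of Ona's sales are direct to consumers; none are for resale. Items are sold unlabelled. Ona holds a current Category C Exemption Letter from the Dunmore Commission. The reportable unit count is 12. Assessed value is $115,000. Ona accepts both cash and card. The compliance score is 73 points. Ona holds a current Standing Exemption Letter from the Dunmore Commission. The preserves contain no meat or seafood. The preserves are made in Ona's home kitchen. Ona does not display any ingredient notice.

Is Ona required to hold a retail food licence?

Exception (a) fails — no ingredient notice is displayed.
Exception (b) is satisfied on its face — the preserves are home-kitchen produced; the preserves are shelf-stable. But: (e) is triggered — a current Category C Exemption Letter is held. Exception (b) does not apply.
All of (c)'s requirements are met (a current Standing Exemption Letter is held; a current Annual Approval is held). Turning to paragraphs (f)–(k): (f) applies — assessed value is $115,000, meeting the $107,000 threshold. (g) is triggered (the reportable unit count is 12, less than the 14 limit), but is overridden by (h): (h) operates against (g): a current Provisional Certificate is held. (i) is not triggered (the compliance score is 73 points, not under 70 points), so (h) stands. Exception (c) does not apply.
Exception (d) does not apply: items are sold unlabelled.
No exception is made out. Ona falls within the general rule.

Yes — Ona must hold a retail food licence.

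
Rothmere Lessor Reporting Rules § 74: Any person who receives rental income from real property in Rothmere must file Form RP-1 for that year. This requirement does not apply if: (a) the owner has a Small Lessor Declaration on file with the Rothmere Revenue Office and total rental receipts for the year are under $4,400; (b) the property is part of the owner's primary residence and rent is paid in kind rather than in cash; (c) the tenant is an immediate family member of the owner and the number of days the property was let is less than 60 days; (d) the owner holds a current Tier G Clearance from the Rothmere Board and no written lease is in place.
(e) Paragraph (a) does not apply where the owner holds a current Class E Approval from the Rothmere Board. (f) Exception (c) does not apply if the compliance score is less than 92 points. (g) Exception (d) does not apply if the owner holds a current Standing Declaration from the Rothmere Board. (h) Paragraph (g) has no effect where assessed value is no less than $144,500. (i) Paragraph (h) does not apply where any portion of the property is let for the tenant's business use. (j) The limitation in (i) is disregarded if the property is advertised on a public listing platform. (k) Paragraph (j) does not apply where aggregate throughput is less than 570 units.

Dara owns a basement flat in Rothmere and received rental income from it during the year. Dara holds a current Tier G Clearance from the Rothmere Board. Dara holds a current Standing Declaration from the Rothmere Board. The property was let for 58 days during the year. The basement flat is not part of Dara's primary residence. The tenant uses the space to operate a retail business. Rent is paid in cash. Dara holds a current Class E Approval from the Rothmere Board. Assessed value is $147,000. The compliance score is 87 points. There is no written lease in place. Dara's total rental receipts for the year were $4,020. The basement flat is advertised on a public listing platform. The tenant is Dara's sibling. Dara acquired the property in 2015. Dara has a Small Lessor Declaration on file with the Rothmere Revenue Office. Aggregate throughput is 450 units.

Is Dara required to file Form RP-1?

Yes — Dara must file Form RP-1.

Exception (a)'s conditions are all satisfied: a Small Lessor Declaration is on file; total rental receipts for the year are $4,020, under the $4,400 limit. But: (e) is triggered — a current Class E Approval is held. (a) is therefore removed.
Exception (b) does not apply: the basement flat is not part of the primary residence.
Exception (c): the tenant is an immediate family member; the number of days the property was let is 58 days, less than the 60 days limit — every condition holds. However, paragraph (f) must be considered: (f) operates against (c): the compliance score is 87 points, less than the 92 points limit. (c) is therefore removed.
Exception (d)'s conditions are all satisfied: a current Tier G Clearance is held; there is no written lease. But: (g) is triggered — a current Standing Declaration is held. (h) is triggered (assessed value is $147,000, meeting the $144,500 threshold), but is displaced by (i): (i) operates against (h): the space is let for business use. (j) would limit (i) — the property is publicly advertised — but (k) sets (j) aside: (k) operates against (j): aggregate throughput is 450 units, less than the 570 units limit. So (d) is unavailable.
No exception displaces § 74.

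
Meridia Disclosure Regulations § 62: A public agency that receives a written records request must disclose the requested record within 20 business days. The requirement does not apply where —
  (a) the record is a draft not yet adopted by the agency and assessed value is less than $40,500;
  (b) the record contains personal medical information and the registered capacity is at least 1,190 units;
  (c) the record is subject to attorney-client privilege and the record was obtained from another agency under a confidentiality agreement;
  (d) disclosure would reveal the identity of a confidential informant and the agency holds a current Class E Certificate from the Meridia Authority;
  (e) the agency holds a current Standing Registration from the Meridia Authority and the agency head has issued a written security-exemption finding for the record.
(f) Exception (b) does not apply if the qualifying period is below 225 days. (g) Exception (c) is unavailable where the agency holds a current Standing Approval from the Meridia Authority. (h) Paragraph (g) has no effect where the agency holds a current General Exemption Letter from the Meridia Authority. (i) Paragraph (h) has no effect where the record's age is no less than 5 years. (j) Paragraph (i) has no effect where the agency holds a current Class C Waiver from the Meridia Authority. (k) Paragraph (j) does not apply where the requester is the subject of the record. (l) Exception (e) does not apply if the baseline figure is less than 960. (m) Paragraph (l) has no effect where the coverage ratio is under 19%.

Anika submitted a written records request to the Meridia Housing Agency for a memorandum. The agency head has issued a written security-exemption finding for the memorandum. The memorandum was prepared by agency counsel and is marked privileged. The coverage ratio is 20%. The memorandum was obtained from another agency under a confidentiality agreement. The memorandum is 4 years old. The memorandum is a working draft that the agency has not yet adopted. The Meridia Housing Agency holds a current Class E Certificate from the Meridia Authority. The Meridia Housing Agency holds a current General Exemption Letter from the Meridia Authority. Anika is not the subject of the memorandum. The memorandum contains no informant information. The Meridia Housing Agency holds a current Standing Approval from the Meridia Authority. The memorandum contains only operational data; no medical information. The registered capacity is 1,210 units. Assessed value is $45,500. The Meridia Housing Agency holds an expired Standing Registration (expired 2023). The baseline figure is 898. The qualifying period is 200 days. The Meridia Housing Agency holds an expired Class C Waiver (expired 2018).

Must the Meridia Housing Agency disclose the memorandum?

No — exception (c) applies; the Meridia Housing Agency is not required to disclose the memorandum.

Exception (a) requires that assessed value is less than $40,500; but assessed value is $45,500, not less than $40,500, so (a) is unavailable.
Exception (b) requires that the record contains personal medical information; but the memorandum contains only operational data, so (b) is unavailable.
Exception (c): the memorandum is privileged; the memorandum was obtained under a confidentiality agreement — every condition holds. As to paragraphs (g)–(k): (g) would limit (c) — a current Standing Approval is held — but (h) sets (g) aside: (h) operates against (g): a current General Exemption Letter is held. (i), which would lift (h), does not operate here — the record's age is 4 years, short of 5 years. So (c) applies.
Exception (d) requires that disclosure would reveal the identity of a confidential informant; but the memorandum contains no informant information, so (d) is unavailable.
Exception (e) fails — there is no Standing Registration in force.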